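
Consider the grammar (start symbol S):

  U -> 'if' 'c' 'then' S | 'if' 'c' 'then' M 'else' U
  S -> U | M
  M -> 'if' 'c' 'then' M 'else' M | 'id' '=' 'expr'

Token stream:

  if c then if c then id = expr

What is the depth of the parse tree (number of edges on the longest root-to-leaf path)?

[S [U if c then [S [U if c then [S [M id = expr]]]]]]

6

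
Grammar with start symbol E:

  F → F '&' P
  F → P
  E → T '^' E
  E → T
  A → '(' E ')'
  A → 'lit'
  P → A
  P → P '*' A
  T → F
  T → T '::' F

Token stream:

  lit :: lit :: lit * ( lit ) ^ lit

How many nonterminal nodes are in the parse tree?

25

[E [T [T [T [F [P [A lit]]]] :: [F [P [A lit]]]] :: [F [P [P [A lit]] * [A ( [E [T [F [P [A lit]]]]] )]]]] ^ [E [T [F [P [A lit]]]]]]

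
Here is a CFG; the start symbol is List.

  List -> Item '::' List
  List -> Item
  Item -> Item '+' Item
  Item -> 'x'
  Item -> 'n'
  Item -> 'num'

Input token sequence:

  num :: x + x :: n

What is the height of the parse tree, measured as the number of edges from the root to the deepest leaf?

4

[List [Item num] :: [List [Item [Item x] + [Item x]] :: [List [Item n]]]]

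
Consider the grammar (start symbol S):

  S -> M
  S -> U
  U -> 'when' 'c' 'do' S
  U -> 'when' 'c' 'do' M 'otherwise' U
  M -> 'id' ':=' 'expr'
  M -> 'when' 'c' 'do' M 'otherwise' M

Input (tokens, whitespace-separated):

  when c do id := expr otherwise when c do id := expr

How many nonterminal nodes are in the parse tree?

[S [U when c do [M id := expr] otherwise [U when c do [S [M id := expr]]]]]

6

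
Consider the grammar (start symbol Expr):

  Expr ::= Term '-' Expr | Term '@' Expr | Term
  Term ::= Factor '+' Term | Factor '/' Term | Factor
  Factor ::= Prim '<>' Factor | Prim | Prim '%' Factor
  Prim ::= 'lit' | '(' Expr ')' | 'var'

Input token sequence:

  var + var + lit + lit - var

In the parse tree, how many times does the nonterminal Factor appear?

[Expr [Term [Factor [Prim var]] + [Term [Factor [Prim var]] + [Term [Factor [Prim lit]] + [Term [Factor [Prim lit]]]]]] - [Expr [Term [Factor [Prim var]]]]]

5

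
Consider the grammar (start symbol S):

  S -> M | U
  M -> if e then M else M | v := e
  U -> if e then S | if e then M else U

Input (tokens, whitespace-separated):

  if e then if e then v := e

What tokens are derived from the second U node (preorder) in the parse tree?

[S [U if e then [S [U if e then [S [M v := e]]]]]]

if e then v := e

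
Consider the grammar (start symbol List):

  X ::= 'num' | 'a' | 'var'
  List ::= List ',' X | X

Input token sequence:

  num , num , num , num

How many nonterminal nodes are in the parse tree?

[List [List [List [List [X num]] , [X num]] , [X num]] , [X num]]

8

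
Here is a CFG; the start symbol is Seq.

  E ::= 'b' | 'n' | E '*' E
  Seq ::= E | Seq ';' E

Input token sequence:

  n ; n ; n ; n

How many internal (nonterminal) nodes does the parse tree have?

[Seq [Seq [Seq [Seq [E n]] ; [E n]] ; [E n]] ; [E n]]

8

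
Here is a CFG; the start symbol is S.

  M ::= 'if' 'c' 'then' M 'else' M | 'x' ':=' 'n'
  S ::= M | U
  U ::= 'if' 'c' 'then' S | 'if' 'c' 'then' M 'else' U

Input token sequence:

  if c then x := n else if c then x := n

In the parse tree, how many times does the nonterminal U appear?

[S [U if c then [M x := n] else [U if c then [S [M x := n]]]]]

2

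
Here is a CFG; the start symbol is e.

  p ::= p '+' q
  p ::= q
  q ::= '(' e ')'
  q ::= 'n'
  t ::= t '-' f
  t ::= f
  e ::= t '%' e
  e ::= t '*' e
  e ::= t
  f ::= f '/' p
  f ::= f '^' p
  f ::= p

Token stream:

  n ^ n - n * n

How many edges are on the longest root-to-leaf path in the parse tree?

[e [t [t [f [f [p [q n]]] ^ [p [q n]]]] - [f [p [q n]]]] * [e [t [f [p [q n]]]]]]

7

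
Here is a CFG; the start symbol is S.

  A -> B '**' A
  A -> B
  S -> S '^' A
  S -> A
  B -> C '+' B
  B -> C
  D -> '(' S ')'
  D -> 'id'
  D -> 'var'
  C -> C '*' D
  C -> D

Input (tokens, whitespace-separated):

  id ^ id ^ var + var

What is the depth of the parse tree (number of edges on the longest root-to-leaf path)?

[S [S [S [A [B [C [D id]]]]] ^ [A [B [C [D id]]]]] ^ [A [B [C [D var]] + [B [C [D var]]]]]]

7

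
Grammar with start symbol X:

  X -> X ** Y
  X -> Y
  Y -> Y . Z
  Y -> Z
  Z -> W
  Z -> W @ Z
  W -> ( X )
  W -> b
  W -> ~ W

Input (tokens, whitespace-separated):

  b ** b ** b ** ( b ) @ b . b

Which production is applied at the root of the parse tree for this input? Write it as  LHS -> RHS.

[X [X [X [X [Y [Z [W b]]]] ** [Y [Z [W b]]]] ** [Y [Z [W b]]]] ** [Y [Y [Z [W ( [X [Y [Z [W b]]]] )] @ [Z [W b]]]] . [Z [W b]]]]

X -> X ** Y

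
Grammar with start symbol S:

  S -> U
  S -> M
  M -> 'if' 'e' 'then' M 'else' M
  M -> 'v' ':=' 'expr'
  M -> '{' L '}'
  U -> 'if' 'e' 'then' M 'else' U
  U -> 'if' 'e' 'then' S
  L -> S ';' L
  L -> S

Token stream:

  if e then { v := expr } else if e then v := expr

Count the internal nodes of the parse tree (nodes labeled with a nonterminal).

[S [U if e then [M { [L [S [M v := expr]]] }] else [U if e then [S [M v := expr]]]]]

9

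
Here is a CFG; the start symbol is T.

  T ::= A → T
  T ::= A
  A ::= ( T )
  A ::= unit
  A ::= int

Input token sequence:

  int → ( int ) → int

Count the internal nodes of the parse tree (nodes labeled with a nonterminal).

[T [A int] → [T [A ( [T [A int]] )] → [T [A int]]]]

8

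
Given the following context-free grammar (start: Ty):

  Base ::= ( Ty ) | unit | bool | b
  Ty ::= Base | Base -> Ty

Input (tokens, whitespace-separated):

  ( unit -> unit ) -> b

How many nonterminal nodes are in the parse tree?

8

[Ty [Base ( [Ty [Base unit] -> [Ty [Base unit]]] )] -> [Ty [Base b]]]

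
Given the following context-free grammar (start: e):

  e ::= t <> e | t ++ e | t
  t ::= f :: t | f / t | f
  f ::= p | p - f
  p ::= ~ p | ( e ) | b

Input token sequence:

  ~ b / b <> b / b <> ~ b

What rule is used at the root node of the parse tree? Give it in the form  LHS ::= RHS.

e ::= t <> e

[e [t [f [p ~ [p b]]] / [t [f [p b]]]] <> [e [t [f [p b]] / [t [f [p b]]]] <> [e [t [f [p ~ [p b]]]]]]]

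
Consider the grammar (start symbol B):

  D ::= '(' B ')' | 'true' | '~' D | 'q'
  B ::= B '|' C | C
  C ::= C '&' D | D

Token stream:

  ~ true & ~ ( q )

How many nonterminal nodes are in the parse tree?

[B [C [C [D ~ [D true]]] & [D ~ [D ( [B [C [D q]]] )]]]]

10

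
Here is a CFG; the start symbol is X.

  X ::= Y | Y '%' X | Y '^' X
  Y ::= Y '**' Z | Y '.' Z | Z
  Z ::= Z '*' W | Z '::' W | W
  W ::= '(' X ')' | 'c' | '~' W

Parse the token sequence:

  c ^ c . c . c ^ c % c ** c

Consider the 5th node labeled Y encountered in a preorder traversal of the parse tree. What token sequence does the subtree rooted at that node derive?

[X [Y [Z [W c]]] ^ [X [Y [Y [Y [Z [W c]]] . [Z [W c]]] . [Z [W c]]] ^ [X [Y [Z [W c]]] % [X [Y [Y [Z [W c]]] ** [Z [W c]]]]]]]

c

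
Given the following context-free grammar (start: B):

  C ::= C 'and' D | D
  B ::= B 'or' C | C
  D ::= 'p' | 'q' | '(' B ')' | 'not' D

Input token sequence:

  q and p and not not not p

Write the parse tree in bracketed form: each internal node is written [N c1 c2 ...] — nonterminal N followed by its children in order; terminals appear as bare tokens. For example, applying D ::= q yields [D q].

B
C
C and D
C and D and D
D and D and D
q and D and D
q and p and D
q and p and not D
q and p and not not D
q and p and not not not D
q and p and not not not p

[B [C [C [C [D q]] and [D p]] and [D not [D not [D not [D p]]]]]]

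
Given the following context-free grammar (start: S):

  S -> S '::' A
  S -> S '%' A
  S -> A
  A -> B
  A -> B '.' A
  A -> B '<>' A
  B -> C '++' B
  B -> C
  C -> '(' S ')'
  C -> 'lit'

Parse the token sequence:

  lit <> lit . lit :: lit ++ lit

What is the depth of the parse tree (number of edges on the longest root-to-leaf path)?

[S [S [A [B [C lit]] <> [A [B [C lit]] . [A [B [C lit]]]]]] :: [A [B [C lit] ++ [B [C lit]]]]]

7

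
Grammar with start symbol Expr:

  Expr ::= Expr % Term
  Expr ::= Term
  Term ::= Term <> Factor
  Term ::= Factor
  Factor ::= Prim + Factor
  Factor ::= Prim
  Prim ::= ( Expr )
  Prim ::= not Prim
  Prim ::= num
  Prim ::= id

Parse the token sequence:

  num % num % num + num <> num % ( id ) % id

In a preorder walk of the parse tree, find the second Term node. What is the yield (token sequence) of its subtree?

num

[Expr [Expr [Expr [Expr [Expr [Term [Factor [Prim num]]]] % [Term [Factor [Prim num]]]] % [Term [Term [Factor [Prim num] + [Factor [Prim num]]]] <> [Factor [Prim num]]]] % [Term [Factor [Prim ( [Expr [Term [Factor [Prim id]]]] )]]]] % [Term [Factor [Prim id]]]]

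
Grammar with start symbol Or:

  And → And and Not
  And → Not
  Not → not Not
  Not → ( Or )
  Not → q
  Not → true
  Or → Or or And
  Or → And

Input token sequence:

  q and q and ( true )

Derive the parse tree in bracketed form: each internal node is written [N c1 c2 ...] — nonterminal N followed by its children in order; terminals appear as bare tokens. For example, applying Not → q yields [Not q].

Or
And
And and Not
And and Not and Not
Not and Not and Not
q and Not and Not
q and q and Not
q and q and ( Or )
q and q and ( And )
q and q and ( Not )
q and q and ( true )

[Or [And [And [And [Not q]] and [Not q]] and [Not ( [Or [And [Not true]]] )]]]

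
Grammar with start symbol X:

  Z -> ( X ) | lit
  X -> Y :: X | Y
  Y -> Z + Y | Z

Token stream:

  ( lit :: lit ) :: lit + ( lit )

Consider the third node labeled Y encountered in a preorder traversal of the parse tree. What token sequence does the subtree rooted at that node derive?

lit

[X [Y [Z ( [X [Y [Z lit]] :: [X [Y [Z lit]]]] )]] :: [X [Y [Z lit] + [Y [Z ( [X [Y [Z lit]]] )]]]]]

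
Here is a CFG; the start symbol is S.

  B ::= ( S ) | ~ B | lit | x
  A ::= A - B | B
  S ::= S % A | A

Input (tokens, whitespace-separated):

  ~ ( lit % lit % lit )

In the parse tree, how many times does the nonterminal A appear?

[S [A [B ~ [B ( [S [S [S [A [B lit]]] % [A [B lit]]] % [A [B lit]]] )]]]]

4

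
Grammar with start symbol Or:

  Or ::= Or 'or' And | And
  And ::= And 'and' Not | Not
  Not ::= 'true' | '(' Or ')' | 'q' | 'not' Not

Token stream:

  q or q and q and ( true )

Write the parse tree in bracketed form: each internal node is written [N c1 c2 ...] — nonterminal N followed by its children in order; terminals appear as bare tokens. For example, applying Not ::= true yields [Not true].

Or
Or or And
And or And
Not or And
q or And
q or And and Not
q or And and Not and Not
q or Not and Not and Not
q or q and Not and Not
q or q and q and Not
q or q and q and ( Or )
q or q and q and ( And )
q or q and q and ( Not )
q or q and q and ( true )

[Or [Or [And [Not q]]] or [And [And [And [Not q]] and [Not q]] and [Not ( [Or [And [Not true]]] )]]]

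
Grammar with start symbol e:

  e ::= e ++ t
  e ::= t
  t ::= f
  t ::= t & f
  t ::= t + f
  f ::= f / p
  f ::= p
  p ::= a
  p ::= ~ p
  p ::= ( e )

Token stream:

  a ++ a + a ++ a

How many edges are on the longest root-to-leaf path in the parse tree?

6

[e [e [e [t [f [p a]]]] ++ [t [t [f [p a]]] + [f [p a]]]] ++ [t [f [p a]]]]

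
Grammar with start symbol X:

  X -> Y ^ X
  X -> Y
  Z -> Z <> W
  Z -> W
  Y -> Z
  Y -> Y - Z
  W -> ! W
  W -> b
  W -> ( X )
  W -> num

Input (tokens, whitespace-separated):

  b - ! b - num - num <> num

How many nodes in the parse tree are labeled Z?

5

[X [Y [Y [Y [Y [Z [W b]]] - [Z [W ! [W b]]]] - [Z [W num]]] - [Z [Z [W num]] <> [W num]]]]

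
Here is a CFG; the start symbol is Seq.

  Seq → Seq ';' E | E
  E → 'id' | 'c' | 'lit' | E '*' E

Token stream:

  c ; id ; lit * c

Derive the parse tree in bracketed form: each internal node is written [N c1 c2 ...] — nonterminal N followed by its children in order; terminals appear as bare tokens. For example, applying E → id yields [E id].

Seq
Seq ; E
Seq ; E ; E
E ; E ; E
c ; E ; E
c ; id ; E
c ; id ; E * E
c ; id ; lit * E
c ; id ; lit * c

[Seq [Seq [Seq [E c]] ; [E id]] ; [E [E lit] * [E c]]]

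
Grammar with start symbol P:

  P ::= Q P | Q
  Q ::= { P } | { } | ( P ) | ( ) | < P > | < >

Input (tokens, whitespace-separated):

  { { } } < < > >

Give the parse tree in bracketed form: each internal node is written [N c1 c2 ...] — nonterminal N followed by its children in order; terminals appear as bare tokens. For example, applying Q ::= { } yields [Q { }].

P
Q P
{ P } P
{ Q } P
{ { } } P
{ { } } Q
{ { } } < P >
{ { } } < Q >
{ { } } < < > >

[P [Q { [P [Q { }]] }] [P [Q < [P [Q < >]] >]]]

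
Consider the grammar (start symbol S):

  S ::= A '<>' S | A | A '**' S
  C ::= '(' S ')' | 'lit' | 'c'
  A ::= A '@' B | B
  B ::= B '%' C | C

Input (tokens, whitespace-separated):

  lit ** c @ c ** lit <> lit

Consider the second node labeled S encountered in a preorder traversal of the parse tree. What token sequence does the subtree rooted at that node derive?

[S [A [B [C lit]]] ** [S [A [A [B [C c]]] @ [B [C c]]] ** [S [A [B [C lit]]] <> [S [A [B [C lit]]]]]]]

c @ c ** lit <> lit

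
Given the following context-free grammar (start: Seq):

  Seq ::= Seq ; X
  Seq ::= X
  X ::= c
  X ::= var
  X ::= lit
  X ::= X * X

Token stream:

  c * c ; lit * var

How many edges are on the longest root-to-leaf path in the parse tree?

4

[Seq [Seq [X [X c] * [X c]]] ; [X [X lit] * [X var]]]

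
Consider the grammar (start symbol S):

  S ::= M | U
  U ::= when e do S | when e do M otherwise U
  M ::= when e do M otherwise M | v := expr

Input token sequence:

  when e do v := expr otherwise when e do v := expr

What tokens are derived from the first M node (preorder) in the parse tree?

[S [U when e do [M v := expr] otherwise [U when e do [S [M v := expr]]]]]

v := expr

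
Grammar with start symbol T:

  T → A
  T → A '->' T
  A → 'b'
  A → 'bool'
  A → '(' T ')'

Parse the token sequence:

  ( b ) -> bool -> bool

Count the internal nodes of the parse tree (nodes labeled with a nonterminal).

8

[T [A ( [T [A b]] )] -> [T [A bool] -> [T [A bool]]]]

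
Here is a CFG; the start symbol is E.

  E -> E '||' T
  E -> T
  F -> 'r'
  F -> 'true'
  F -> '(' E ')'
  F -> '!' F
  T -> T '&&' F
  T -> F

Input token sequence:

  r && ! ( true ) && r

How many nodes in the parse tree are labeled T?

4

[E [T [T [T [F r]] && [F ! [F ( [E [T [F true]]] )]]] && [F r]]]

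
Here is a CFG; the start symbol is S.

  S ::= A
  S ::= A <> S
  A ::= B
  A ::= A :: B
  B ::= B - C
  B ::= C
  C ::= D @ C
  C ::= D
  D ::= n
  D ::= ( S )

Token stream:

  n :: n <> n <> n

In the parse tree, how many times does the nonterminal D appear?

[S [A [A [B [C [D n]]]] :: [B [C [D n]]]] <> [S [A [B [C [D n]]]] <> [S [A [B [C [D n]]]]]]]

4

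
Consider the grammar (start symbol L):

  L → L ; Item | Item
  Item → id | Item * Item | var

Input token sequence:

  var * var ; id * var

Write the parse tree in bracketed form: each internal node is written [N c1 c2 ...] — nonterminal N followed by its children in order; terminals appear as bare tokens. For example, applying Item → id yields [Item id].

[L [L [Item [Item var] * [Item var]]] ; [Item [Item id] * [Item var]]]

L
L ; Item
Item ; Item
Item * Item ; Item
var * Item ; Item
var * var ; Item
var * var ; Item * Item
var * var ; id * Item
var * var ; id * var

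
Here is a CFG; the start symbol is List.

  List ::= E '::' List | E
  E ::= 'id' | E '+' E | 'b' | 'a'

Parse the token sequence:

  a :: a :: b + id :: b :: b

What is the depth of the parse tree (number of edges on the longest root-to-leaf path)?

6

[List [E a] :: [List [E a] :: [List [E [E b] + [E id]] :: [List [E b] :: [List [E b]]]]]]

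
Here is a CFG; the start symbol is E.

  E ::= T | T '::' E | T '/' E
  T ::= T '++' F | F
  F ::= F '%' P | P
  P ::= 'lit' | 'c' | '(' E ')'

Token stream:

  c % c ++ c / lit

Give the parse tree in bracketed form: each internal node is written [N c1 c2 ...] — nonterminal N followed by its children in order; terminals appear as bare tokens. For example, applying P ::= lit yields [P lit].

E
T / E
T ++ F / E
F ++ F / E
F % P ++ F / E
P % P ++ F / E
c % P ++ F / E
c % c ++ F / E
c % c ++ P / E
c % c ++ c / E
c % c ++ c / T
c % c ++ c / F
c % c ++ c / P
c % c ++ c / lit

[E [T [T [F [F [P c]] % [P c]]] ++ [F [P c]]] / [E [T [F [P lit]]]]]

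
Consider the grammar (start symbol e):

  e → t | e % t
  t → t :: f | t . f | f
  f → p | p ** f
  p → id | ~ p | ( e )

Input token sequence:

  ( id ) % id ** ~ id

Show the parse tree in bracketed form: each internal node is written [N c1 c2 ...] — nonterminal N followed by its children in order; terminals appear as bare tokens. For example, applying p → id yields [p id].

[e [e [t [f [p ( [e [t [f [p id]]]] )]]]] % [t [f [p id] ** [f [p ~ [p id]]]]]]

e
e % t
t % t
f % t
p % t
( e ) % t
( t ) % t
( f ) % t
( p ) % t
( id ) % t
( id ) % f
( id ) % p ** f
( id ) % id ** f
( id ) % id ** p
( id ) % id ** ~ p
( id ) % id ** ~ id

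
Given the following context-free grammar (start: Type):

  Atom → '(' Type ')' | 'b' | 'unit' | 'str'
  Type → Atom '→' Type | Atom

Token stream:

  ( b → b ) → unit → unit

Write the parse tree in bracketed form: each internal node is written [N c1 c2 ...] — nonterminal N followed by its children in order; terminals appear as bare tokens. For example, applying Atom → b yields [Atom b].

Type
Atom → Type
( Type ) → Type
( Atom → Type ) → Type
( b → Type ) → Type
( b → Atom ) → Type
( b → b ) → Type
( b → b ) → Atom → Type
( b → b ) → unit → Type
( b → b ) → unit → Atom
( b → b ) → unit → unit

[Type [Atom ( [Type [Atom b] → [Type [Atom b]]] )] → [Type [Atom unit] → [Type [Atom unit]]]]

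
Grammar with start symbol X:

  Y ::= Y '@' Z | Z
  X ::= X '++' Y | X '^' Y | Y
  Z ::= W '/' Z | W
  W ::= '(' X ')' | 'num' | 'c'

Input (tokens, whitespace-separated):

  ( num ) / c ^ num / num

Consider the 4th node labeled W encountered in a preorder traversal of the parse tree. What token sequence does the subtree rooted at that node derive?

num

[X [X [Y [Z [W ( [X [Y [Z [W num]]]] )] / [Z [W c]]]]] ^ [Y [Z [W num] / [Z [W num]]]]]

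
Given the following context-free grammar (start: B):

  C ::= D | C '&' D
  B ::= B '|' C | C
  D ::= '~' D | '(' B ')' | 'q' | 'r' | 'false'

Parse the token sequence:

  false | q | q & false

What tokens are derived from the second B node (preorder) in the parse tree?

false | q

[B [B [B [C [D false]]] | [C [D q]]] | [C [C [D q]] & [D false]]]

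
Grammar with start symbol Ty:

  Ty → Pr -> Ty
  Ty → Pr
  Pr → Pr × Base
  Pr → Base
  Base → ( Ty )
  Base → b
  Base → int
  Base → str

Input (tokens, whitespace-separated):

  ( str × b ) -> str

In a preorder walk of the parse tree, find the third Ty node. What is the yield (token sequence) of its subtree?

[Ty [Pr [Base ( [Ty [Pr [Pr [Base str]] × [Base b]]] )]] -> [Ty [Pr [Base str]]]]

str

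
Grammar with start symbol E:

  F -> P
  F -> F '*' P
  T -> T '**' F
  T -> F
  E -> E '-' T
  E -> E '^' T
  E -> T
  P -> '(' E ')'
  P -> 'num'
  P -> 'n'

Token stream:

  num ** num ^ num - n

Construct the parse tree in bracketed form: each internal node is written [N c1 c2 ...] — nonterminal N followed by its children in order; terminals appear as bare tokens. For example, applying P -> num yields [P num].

E
E - T
E ^ T - T
T ^ T - T
T ** F ^ T - T
F ** F ^ T - T
P ** F ^ T - T
num ** F ^ T - T
num ** P ^ T - T
num ** num ^ T - T
num ** num ^ F - T
num ** num ^ P - T
num ** num ^ num - T
num ** num ^ num - F
num ** num ^ num - P
num ** num ^ num - n

[E [E [E [T [T [F [P num]]] ** [F [P num]]]] ^ [T [F [P num]]]] - [T [F [P n]]]]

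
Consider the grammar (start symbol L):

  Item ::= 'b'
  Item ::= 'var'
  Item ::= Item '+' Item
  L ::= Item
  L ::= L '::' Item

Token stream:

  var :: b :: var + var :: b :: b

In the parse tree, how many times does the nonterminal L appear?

5

[L [L [L [L [L [Item var]] :: [Item b]] :: [Item [Item var] + [Item var]]] :: [Item b]] :: [Item b]]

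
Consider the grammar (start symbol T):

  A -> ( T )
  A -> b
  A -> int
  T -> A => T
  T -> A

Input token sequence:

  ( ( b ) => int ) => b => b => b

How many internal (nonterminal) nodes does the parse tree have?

[T [A ( [T [A ( [T [A b]] )] => [T [A int]]] )] => [T [A b] => [T [A b] => [T [A b]]]]]

14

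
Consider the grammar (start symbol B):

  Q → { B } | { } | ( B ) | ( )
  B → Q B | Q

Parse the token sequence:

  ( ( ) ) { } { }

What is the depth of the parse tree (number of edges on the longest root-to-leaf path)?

4

[B [Q ( [B [Q ( )]] )] [B [Q { }] [B [Q { }]]]]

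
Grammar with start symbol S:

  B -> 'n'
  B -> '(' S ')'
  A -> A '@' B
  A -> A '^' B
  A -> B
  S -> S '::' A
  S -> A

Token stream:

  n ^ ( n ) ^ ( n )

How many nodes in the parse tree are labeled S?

3

[S [A [A [A [B n]] ^ [B ( [S [A [B n]]] )]] ^ [B ( [S [A [B n]]] )]]]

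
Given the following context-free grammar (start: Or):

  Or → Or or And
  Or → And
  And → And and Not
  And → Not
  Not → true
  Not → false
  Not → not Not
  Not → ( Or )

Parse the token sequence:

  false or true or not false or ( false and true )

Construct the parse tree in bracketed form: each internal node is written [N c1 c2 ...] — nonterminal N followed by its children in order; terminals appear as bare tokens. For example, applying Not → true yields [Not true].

[Or [Or [Or [Or [And [Not false]]] or [And [Not true]]] or [And [Not not [Not false]]]] or [And [Not ( [Or [And [And [Not false]] and [Not true]]] )]]]

Or
Or or And
Or or And or And
Or or And or And or And
And or And or And or And
Not or And or And or And
false or And or And or And
false or Not or And or And
false or true or And or And
false or true or Not or And
false or true or not Not or And
false or true or not false or And
false or true or not false or Not
false or true or not false or ( Or )
false or true or not false or ( And )
false or true or not false or ( And and Not )
false or true or not false or ( Not and Not )
false or true or not false or ( false and Not )
false or true or not false or ( false and true )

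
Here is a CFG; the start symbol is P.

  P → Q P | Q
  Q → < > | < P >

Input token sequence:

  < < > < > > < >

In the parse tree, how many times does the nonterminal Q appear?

[P [Q < [P [Q < >] [P [Q < >]]] >] [P [Q < >]]]

4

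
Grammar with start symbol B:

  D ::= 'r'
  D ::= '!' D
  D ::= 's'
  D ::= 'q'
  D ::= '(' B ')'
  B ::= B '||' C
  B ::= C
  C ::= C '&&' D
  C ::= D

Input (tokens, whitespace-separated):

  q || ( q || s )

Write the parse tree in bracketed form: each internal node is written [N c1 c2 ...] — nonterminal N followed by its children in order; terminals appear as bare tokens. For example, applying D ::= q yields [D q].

B
B || C
C || C
D || C
q || C
q || D
q || ( B )
q || ( B || C )
q || ( C || C )
q || ( D || C )
q || ( q || C )
q || ( q || D )
q || ( q || s )

[B [B [C [D q]]] || [C [D ( [B [B [C [D q]]] || [C [D s]]] )]]]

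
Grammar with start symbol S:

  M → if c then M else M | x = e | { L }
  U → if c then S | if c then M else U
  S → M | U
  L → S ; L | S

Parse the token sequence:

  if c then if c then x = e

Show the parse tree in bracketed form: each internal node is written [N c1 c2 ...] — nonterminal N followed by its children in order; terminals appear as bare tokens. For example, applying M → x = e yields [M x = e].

S
U
if c then S
if c then U
if c then if c then S
if c then if c then M
if c then if c then x = e

[S [U if c then [S [U if c then [S [M x = e]]]]]]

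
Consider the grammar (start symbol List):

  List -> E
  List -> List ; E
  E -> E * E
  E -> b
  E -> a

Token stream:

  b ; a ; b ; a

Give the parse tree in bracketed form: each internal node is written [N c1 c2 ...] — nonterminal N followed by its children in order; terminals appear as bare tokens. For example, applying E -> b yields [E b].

List
List ; E
List ; E ; E
List ; E ; E ; E
E ; E ; E ; E
b ; E ; E ; E
b ; a ; E ; E
b ; a ; b ; E
b ; a ; b ; a

[List [List [List [List [E b]] ; [E a]] ; [E b]] ; [E a]]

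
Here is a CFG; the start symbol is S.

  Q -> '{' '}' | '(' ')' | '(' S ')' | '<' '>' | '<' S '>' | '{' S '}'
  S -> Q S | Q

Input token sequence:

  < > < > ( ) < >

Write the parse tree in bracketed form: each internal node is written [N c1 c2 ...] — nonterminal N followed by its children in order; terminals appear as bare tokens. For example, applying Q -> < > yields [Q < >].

[S [Q < >] [S [Q < >] [S [Q ( )] [S [Q < >]]]]]

S
Q S
< > S
< > Q S
< > < > S
< > < > Q S
< > < > ( ) S
< > < > ( ) Q
< > < > ( ) < >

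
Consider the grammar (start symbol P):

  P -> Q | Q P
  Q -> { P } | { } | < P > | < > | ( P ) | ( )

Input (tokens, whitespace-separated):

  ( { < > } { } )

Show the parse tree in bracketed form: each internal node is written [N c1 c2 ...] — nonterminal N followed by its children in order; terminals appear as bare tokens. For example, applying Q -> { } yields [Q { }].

[P [Q ( [P [Q { [P [Q < >]] }] [P [Q { }]]] )]]

P
Q
( P )
( Q P )
( { P } P )
( { Q } P )
( { < > } P )
( { < > } Q )
( { < > } { } )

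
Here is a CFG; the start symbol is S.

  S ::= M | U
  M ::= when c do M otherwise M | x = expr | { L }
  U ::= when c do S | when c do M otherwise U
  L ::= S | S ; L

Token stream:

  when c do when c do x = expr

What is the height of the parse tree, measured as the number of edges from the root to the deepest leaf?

[S [U when c do [S [U when c do [S [M x = expr]]]]]]

6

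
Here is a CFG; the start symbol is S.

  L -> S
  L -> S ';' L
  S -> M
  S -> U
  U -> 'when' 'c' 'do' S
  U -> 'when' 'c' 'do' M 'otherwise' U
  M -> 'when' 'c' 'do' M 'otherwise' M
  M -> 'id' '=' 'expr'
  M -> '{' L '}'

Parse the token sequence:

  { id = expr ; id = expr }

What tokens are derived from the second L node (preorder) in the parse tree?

[S [M { [L [S [M id = expr]] ; [L [S [M id = expr]]]] }]]

id = expr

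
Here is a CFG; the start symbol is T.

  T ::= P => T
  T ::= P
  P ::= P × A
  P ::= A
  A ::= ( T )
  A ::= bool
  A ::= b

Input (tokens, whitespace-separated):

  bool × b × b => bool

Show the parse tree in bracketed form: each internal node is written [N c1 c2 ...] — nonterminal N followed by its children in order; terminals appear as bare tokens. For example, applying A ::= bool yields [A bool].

T
P => T
P × A => T
P × A × A => T
A × A × A => T
bool × A × A => T
bool × b × A => T
bool × b × b => T
bool × b × b => P
bool × b × b => A
bool × b × b => bool

[T [P [P [P [A bool]] × [A b]] × [A b]] => [T [P [A bool]]]]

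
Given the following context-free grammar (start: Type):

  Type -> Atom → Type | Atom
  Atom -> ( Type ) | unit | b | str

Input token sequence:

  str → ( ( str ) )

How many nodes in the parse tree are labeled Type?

[Type [Atom str] → [Type [Atom ( [Type [Atom ( [Type [Atom str]] )]] )]]]

4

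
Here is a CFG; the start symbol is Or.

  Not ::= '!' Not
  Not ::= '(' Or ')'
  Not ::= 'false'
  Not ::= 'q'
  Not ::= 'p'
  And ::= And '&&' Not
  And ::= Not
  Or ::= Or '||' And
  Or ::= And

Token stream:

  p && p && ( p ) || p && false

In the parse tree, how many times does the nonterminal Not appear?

6

[Or [Or [And [And [And [Not p]] && [Not p]] && [Not ( [Or [And [Not p]]] )]]] || [And [And [Not p]] && [Not false]]]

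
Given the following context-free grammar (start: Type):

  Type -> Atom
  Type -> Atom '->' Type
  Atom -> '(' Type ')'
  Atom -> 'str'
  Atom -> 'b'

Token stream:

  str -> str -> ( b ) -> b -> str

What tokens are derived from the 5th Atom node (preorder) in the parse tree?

b

[Type [Atom str] -> [Type [Atom str] -> [Type [Atom ( [Type [Atom b]] )] -> [Type [Atom b] -> [Type [Atom str]]]]]]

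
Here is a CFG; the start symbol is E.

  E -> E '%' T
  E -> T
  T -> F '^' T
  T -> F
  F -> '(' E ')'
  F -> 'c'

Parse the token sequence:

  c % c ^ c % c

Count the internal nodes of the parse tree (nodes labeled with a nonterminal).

11

[E [E [E [T [F c]]] % [T [F c] ^ [T [F c]]]] % [T [F c]]]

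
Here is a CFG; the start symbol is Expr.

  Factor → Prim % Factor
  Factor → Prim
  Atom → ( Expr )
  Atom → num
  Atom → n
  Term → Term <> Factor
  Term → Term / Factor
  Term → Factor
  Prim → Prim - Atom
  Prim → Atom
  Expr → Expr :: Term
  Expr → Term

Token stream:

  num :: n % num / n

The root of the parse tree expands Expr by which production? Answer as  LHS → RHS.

[Expr [Expr [Term [Factor [Prim [Atom num]]]]] :: [Term [Term [Factor [Prim [Atom n]] % [Factor [Prim [Atom num]]]]] / [Factor [Prim [Atom n]]]]]

Expr → Expr :: Term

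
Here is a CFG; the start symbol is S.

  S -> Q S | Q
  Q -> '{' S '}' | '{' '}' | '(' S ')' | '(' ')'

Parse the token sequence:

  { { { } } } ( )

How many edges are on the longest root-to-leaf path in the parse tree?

6

[S [Q { [S [Q { [S [Q { }]] }]] }] [S [Q ( )]]]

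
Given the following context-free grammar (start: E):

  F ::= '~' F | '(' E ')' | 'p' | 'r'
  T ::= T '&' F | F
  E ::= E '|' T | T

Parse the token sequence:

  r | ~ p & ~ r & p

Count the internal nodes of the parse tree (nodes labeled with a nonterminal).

12

[E [E [T [F r]]] | [T [T [T [F ~ [F p]]] & [F ~ [F r]]] & [F p]]]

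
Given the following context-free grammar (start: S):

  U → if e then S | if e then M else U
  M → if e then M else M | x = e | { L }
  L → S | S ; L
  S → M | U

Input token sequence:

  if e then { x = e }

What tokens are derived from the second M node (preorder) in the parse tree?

[S [U if e then [S [M { [L [S [M x = e]]] }]]]]

x = e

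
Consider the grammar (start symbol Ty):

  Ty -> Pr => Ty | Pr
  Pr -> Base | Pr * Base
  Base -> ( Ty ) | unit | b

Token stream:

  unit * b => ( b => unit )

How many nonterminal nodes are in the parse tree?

14

[Ty [Pr [Pr [Base unit]] * [Base b]] => [Ty [Pr [Base ( [Ty [Pr [Base b]] => [Ty [Pr [Base unit]]]] )]]]]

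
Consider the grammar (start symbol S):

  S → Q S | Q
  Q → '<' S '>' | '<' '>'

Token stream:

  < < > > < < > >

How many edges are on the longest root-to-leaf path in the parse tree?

[S [Q < [S [Q < >]] >] [S [Q < [S [Q < >]] >]]]

5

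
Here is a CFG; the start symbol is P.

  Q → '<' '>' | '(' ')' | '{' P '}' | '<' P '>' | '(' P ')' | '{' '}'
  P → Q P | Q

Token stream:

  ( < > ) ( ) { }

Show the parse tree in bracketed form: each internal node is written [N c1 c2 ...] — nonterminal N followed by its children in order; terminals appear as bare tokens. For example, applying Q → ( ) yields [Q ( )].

[P [Q ( [P [Q < >]] )] [P [Q ( )] [P [Q { }]]]]

P
Q P
( P ) P
( Q ) P
( < > ) P
( < > ) Q P
( < > ) ( ) P
( < > ) ( ) Q
( < > ) ( ) { }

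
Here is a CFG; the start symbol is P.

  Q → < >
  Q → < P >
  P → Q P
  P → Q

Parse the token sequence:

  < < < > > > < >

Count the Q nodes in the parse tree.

[P [Q < [P [Q < [P [Q < >]] >]] >] [P [Q < >]]]

4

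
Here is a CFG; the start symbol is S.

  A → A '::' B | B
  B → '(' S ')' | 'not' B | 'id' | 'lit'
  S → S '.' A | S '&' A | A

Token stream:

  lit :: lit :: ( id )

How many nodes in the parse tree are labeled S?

2

[S [A [A [A [B lit]] :: [B lit]] :: [B ( [S [A [B id]]] )]]]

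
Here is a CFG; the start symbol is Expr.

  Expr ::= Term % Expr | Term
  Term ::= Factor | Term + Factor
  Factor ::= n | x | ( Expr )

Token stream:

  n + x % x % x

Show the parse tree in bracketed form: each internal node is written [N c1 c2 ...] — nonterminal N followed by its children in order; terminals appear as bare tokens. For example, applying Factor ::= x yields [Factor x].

[Expr [Term [Term [Factor n]] + [Factor x]] % [Expr [Term [Factor x]] % [Expr [Term [Factor x]]]]]

Expr
Term % Expr
Term + Factor % Expr
Factor + Factor % Expr
n + Factor % Expr
n + x % Expr
n + x % Term % Expr
n + x % Factor % Expr
n + x % x % Expr
n + x % x % Term
n + x % x % Factor
n + x % x % x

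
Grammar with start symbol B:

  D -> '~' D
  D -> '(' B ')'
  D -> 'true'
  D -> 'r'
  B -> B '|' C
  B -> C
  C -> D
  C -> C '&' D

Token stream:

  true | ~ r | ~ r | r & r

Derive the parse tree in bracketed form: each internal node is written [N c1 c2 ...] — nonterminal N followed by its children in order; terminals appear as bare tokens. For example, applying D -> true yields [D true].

B
B | C
B | C | C
B | C | C | C
C | C | C | C
D | C | C | C
true | C | C | C
true | D | C | C
true | ~ D | C | C
true | ~ r | C | C
true | ~ r | D | C
true | ~ r | ~ D | C
true | ~ r | ~ r | C
true | ~ r | ~ r | C & D
true | ~ r | ~ r | D & D
true | ~ r | ~ r | r & D
true | ~ r | ~ r | r & r

[B [B [B [B [C [D true]]] | [C [D ~ [D r]]]] | [C [D ~ [D r]]]] | [C [C [D r]] & [D r]]]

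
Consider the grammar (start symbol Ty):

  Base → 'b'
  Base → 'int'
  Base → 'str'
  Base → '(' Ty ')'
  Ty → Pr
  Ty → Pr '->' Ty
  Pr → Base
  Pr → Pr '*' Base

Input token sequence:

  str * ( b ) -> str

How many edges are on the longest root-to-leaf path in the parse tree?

[Ty [Pr [Pr [Base str]] * [Base ( [Ty [Pr [Base b]]] )]] -> [Ty [Pr [Base str]]]]

6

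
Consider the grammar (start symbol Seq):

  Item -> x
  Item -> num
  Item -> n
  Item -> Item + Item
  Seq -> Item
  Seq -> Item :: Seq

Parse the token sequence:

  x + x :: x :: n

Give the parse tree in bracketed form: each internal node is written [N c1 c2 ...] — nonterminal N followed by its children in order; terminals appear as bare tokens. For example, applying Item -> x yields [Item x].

[Seq [Item [Item x] + [Item x]] :: [Seq [Item x] :: [Seq [Item n]]]]

Seq
Item :: Seq
Item + Item :: Seq
x + Item :: Seq
x + x :: Seq
x + x :: Item :: Seq
x + x :: x :: Seq
x + x :: x :: Item
x + x :: x :: n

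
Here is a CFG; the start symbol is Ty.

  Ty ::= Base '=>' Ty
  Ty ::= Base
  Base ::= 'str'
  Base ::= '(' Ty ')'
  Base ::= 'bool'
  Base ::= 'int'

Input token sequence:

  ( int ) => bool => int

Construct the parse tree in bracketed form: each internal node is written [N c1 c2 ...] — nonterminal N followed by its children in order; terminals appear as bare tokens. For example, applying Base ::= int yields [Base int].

[Ty [Base ( [Ty [Base int]] )] => [Ty [Base bool] => [Ty [Base int]]]]

Ty
Base => Ty
( Ty ) => Ty
( Base ) => Ty
( int ) => Ty
( int ) => Base => Ty
( int ) => bool => Ty
( int ) => bool => Base
( int ) => bool => int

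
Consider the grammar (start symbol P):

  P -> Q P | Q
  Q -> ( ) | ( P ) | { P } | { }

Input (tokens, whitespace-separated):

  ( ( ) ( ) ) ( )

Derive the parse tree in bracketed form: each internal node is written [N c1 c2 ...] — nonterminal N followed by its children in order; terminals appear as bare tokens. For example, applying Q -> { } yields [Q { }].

P
Q P
( P ) P
( Q P ) P
( ( ) P ) P
( ( ) Q ) P
( ( ) ( ) ) P
( ( ) ( ) ) Q
( ( ) ( ) ) ( )

[P [Q ( [P [Q ( )] [P [Q ( )]]] )] [P [Q ( )]]]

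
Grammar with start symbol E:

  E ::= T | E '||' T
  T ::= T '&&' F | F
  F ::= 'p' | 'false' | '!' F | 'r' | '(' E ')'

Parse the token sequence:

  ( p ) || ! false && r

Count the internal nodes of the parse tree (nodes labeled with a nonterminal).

12

[E [E [T [F ( [E [T [F p]]] )]]] || [T [T [F ! [F false]]] && [F r]]]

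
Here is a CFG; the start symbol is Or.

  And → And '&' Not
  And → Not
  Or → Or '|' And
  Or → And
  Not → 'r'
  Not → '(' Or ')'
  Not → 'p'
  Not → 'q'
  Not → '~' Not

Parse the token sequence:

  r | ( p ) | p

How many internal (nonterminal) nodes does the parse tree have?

[Or [Or [Or [And [Not r]]] | [And [Not ( [Or [And [Not p]]] )]]] | [And [Not p]]]

12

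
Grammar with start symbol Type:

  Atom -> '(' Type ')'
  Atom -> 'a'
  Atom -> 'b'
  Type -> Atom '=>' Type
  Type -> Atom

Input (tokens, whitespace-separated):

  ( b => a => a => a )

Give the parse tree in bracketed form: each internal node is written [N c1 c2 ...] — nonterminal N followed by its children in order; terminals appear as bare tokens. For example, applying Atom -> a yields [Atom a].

Type
Atom
( Type )
( Atom => Type )
( b => Type )
( b => Atom => Type )
( b => a => Type )
( b => a => Atom => Type )
( b => a => a => Type )
( b => a => a => Atom )
( b => a => a => a )

[Type [Atom ( [Type [Atom b] => [Type [Atom a] => [Type [Atom a] => [Type [Atom a]]]]] )]]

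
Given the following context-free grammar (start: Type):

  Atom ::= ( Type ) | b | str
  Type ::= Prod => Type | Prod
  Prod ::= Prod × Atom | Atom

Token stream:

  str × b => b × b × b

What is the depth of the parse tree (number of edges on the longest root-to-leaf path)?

6

[Type [Prod [Prod [Atom str]] × [Atom b]] => [Type [Prod [Prod [Prod [Atom b]] × [Atom b]] × [Atom b]]]]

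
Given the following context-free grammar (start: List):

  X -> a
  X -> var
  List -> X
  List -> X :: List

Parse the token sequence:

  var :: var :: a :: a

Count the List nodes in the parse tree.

4

[List [X var] :: [List [X var] :: [List [X a] :: [List [X a]]]]]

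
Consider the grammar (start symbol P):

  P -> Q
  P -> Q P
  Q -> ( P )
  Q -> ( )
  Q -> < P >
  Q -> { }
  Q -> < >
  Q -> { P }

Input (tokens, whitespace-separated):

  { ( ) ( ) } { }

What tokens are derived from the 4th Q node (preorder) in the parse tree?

[P [Q { [P [Q ( )] [P [Q ( )]]] }] [P [Q { }]]]

{ }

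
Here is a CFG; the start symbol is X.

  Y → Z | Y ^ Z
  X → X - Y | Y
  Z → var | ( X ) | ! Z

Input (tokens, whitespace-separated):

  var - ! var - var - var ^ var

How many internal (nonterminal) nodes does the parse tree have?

[X [X [X [X [Y [Z var]]] - [Y [Z ! [Z var]]]] - [Y [Z var]]] - [Y [Y [Z var]] ^ [Z var]]]

15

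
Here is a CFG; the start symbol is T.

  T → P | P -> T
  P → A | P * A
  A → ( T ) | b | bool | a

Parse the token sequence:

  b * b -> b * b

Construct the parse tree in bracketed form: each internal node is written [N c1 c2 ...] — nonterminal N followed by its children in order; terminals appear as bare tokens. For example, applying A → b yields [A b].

[T [P [P [A b]] * [A b]] -> [T [P [P [A b]] * [A b]]]]

T
P -> T
P * A -> T
A * A -> T
b * A -> T
b * b -> T
b * b -> P
b * b -> P * A
b * b -> A * A
b * b -> b * A
b * b -> b * b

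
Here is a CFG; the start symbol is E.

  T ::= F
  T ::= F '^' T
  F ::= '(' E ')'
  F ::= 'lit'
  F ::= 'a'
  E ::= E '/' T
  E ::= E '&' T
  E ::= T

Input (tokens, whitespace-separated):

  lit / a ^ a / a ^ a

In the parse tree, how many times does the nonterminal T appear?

5

[E [E [E [T [F lit]]] / [T [F a] ^ [T [F a]]]] / [T [F a] ^ [T [F a]]]]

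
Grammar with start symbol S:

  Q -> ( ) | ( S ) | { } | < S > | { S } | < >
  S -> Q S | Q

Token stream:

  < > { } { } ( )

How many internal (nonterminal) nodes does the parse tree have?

[S [Q < >] [S [Q { }] [S [Q { }] [S [Q ( )]]]]]

8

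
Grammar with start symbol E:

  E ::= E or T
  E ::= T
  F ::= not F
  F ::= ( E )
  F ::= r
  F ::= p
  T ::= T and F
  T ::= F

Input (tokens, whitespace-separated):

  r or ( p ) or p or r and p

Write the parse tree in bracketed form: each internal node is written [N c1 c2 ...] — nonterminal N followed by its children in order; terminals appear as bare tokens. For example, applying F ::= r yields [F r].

[E [E [E [E [T [F r]]] or [T [F ( [E [T [F p]]] )]]] or [T [F p]]] or [T [T [F r]] and [F p]]]

E
E or T
E or T or T
E or T or T or T
T or T or T or T
F or T or T or T
r or T or T or T
r or F or T or T
r or ( E ) or T or T
r or ( T ) or T or T
r or ( F ) or T or T
r or ( p ) or T or T
r or ( p ) or F or T
r or ( p ) or p or T
r or ( p ) or p or T and F
r or ( p ) or p or F and F
r or ( p ) or p or r and F
r or ( p ) or p or r and p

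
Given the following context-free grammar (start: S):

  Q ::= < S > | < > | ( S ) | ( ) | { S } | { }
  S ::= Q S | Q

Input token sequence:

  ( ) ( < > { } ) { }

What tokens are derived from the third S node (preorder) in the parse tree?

< > { }

[S [Q ( )] [S [Q ( [S [Q < >] [S [Q { }]]] )] [S [Q { }]]]]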